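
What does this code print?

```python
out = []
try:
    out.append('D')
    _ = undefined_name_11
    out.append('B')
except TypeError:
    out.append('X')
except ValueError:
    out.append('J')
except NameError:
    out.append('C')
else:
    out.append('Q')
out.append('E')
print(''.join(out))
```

Execution trace: 'D' (try body) → 'C' (except NameError) → 'E' (after the try/except). Output: DCE

Answer: DCE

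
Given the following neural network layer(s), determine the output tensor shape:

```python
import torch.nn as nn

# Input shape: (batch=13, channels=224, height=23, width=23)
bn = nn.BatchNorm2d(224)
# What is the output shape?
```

Input: (13, 224, 23, 23) -> Output: (13, 224, 23, 23)

Answer: (13, 224, 23, 23)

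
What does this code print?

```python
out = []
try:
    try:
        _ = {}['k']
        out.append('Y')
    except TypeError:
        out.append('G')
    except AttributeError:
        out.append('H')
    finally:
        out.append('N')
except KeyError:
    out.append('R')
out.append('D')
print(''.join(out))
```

Execution trace: 'N' (finally) → 'R' (outer except KeyError) → 'D' (after the try/except). Output: NRD

Answer: NRD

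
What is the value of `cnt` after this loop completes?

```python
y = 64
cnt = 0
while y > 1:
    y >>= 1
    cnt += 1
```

Count right shifts until 1
`cnt` takes the values: 0 → 1 → 2 → 3 → 4 → 5 → 6

Answer: 6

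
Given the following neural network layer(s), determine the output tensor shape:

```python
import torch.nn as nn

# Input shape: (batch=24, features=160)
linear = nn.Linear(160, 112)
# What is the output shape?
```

Input: (24, 160) -> Output: (24, 112)

Answer: (24, 112)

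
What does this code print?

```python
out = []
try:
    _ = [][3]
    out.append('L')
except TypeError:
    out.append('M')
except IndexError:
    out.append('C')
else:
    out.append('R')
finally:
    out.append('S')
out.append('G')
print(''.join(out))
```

Execution trace: 'C' (except IndexError) → 'S' (finally) → 'G' (after the try/except). Output: CSG

Answer: CSG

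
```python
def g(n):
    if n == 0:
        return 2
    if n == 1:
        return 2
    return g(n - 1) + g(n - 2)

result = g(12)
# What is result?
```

Build up from base cases: g(0)=2, g(1)=2, g(2)=4, g(3)=6, g(4)=10, g(5)=16, g(6)=26, ..., g(12)=466

Answer: 466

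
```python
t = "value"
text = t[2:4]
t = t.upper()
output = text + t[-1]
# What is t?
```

Trace:
`t = "value"` → t = 'value'
`text = t[2:4]` → text = 'lu'
`t = t.upper()` → t = 'VALUE'
`output = text + t[-1]` → output = 'luE'
So t = 'VALUE'

Answer: 'VALUE'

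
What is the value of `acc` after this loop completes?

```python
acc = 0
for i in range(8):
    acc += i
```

Sum of 0 to 7 = 28
`acc` takes the values: 0 → 1 → 3 → 6 → 10 → 15 → 21 → 28

Answer: 28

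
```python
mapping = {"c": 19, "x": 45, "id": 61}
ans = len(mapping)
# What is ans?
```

Trace:
`mapping = {"c": 19, "x": 45, "id": 61}` → mapping = {'c': 19, 'x': 45, 'id': 61}
`ans = len(mapping)` → ans = 3
So ans = 3

Answer: 3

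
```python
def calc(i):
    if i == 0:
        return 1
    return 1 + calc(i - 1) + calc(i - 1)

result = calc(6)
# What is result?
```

calc(i) = 1 + 2·calc(i-1), calc(0)=1. Closed form: (1+1)·2^6 - 1 = 127.

Answer: 127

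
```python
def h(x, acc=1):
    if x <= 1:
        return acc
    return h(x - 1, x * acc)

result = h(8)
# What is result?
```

Accumulator trace (n, acc): (8, 1) -> (7, 8) -> (6, 56) -> (5, 336) -> (4, 1680) -> (3, 6720) -> (2, 20160) -> (1, 40320) -> return 40320

Answer: 40320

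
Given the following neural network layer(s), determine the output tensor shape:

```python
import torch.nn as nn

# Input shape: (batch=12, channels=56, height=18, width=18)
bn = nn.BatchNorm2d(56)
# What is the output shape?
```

Input: (12, 56, 18, 18) -> Output: (12, 56, 18, 18)

Answer: (12, 56, 18, 18)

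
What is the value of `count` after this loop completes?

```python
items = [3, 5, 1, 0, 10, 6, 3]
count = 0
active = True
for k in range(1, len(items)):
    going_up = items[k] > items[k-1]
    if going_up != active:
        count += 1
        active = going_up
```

Count direction changes in [3, 5, 1, 0, 10, 6, 3]
`count` takes the values: 0 → 1 → 2 → 3

Answer: 3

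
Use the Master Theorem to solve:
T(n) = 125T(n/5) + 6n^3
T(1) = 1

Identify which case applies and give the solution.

a=125, b=5, f(n)=6n^3. log_5(125) = 3. Since c=3 = 3, Case 2 applies: T(n) = Θ(n^log_b(a) · log n) = O(n^3 log n).

Answer: O(n^3 log n) - Case 2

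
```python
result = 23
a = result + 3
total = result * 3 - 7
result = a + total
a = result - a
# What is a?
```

Trace:
`result = 23` → result = 23
`a = result + 3` → a = 26
`total = result * 3 - 7` → total = 62
`result = a + total` → result = 88
`a = result - a` → a = 62
So a = 62

Answer: 62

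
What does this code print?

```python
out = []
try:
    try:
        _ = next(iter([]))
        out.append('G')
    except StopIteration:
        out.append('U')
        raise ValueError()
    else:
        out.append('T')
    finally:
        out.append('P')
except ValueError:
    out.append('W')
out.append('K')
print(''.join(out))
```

Execution trace: 'U' (inner except StopIteration) → 'P' (inner finally) → 'W' (outer except ValueError) → 'K' (after the try/except). Output: UPWK

Answer: UPWK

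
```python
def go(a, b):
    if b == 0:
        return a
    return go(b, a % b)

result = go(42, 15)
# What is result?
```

go(42, 15) -> go(15, 12) -> go(12, 3) -> go(3, 0) -> 3

Answer: 3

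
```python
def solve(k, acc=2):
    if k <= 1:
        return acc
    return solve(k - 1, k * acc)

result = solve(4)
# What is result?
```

Accumulator trace (n, acc): (4, 2) -> (3, 8) -> (2, 24) -> (1, 48) -> return 48

Answer: 48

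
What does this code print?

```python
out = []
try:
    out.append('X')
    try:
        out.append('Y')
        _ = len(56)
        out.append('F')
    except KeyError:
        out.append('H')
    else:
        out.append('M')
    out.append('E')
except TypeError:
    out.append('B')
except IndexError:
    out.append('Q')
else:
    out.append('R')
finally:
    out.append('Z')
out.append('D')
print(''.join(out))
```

Execution trace: 'X' (try body) → 'Y' (inner try body) → 'B' (except TypeError) → 'Z' (finally) → 'D' (after the try/except). Output: XYBZD

Answer: XYBZD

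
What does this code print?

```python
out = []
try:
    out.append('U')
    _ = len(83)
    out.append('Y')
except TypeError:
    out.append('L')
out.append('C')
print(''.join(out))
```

Execution trace: 'U' (try body) → 'L' (except TypeError) → 'C' (after the try/except). Output: ULC

Answer: ULC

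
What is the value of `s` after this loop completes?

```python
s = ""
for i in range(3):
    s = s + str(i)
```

Concatenate digits 0 to 2
`s` takes the values: "" → "0" → "01" → "012"

Answer: "012"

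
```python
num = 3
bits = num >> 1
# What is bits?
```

Trace:
`num = 3` → num = 3
`bits = num >> 1` → bits = 1
So bits = 1

Answer: 1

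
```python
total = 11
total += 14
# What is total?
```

Trace:
`total = 11` → total = 11
`total += 14` → total = 25
So total = 25

Answer: 25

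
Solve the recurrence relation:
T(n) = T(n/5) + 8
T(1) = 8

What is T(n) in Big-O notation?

Each step divides n by 5 and adds 8. After log_5(n) steps we reach T(1)=8. So T(n) = 8·log_5(n) + 8 = O(log n).

Answer: O(log n)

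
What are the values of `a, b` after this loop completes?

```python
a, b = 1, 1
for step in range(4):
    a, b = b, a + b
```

Fibonacci: after 4 iterations
`a, b` takes the values: (1, 1) → (1, 2) → (2, 3) → (3, 5) → (5, 8)

Answer: 5, 8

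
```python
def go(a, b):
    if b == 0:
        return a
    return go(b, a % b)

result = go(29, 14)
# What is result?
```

go(29, 14) -> go(14, 1) -> go(1, 0) -> 1

Answer: 1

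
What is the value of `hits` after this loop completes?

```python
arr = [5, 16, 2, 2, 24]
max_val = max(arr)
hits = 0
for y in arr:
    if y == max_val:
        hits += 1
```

Count of max value 24 in [5, 16, 2, 2, 24]
`hits` takes the values: 0 → 1

Answer: 1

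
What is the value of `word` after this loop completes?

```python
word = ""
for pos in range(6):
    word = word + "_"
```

Repeat '_' 6 times
`word` takes the values: "" → "_" → "__" → "___" → "____" → "_____" → "______"

Answer: "______"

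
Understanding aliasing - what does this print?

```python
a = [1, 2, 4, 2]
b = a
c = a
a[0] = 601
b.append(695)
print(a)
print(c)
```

Key concept: multiple aliases.
Step by step:
`a = [1, 2, 4, 2]` → a = [1, 2, 4, 2]
`b = a` → b = [1, 2, 4, 2] (same object as a)
`c = a` → c = [1, 2, 4, 2] (same object as a, b)
`a[0] = 601` → a = [601, 2, 4, 2] (same object as b, c); b = [601, 2, 4, 2] (same object as a, c); c = [601, 2, 4, 2] (same object as a, b)
`b.append(695)` → a = [601, 2, 4, 2, 695] (same object as b, c); b = [601, 2, 4, 2, 695] (same object as a, c); c = [601, 2, 4, 2, 695] (same object as a, b)
`print(a)` → prints [601, 2, 4, 2, 695]
`print(c)` → prints [601, 2, 4, 2, 695]

Answer:
[601, 2, 4, 2, 695]
[601, 2, 4, 2, 695]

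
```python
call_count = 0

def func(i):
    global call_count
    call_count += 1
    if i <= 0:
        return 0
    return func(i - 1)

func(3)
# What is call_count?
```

Linear recursion stepping by 1: 4 calls from i=3 down to ≤0.

Answer: 4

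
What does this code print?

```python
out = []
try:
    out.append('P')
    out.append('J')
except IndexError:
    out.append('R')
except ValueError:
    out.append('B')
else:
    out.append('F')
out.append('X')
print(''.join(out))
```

Execution trace: 'P' (try body) → 'J' (try body, no exception) → 'F' (else) → 'X' (after the try/except). Output: PJFX

Answer: PJFX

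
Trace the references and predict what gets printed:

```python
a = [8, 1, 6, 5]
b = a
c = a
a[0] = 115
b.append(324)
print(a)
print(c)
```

Key concept: multiple aliases.
Step by step:
`a = [8, 1, 6, 5]` → a = [8, 1, 6, 5]
`b = a` → b = [8, 1, 6, 5] (same object as a)
`c = a` → c = [8, 1, 6, 5] (same object as a, b)
`a[0] = 115` → a = [115, 1, 6, 5] (same object as b, c); b = [115, 1, 6, 5] (same object as a, c); c = [115, 1, 6, 5] (same object as a, b)
`b.append(324)` → a = [115, 1, 6, 5, 324] (same object as b, c); b = [115, 1, 6, 5, 324] (same object as a, c); c = [115, 1, 6, 5, 324] (same object as a, b)
`print(a)` → prints [115, 1, 6, 5, 324]
`print(c)` → prints [115, 1, 6, 5, 324]

Answer:
[115, 1, 6, 5, 324]
[115, 1, 6, 5, 324]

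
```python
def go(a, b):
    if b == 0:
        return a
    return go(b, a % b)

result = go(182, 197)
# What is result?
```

go(182, 197) -> go(197, 182) -> go(182, 15) -> go(15, 2) -> go(2, 1) -> go(1, 0) -> 1

Answer: 1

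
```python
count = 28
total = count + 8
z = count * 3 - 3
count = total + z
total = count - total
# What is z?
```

Trace:
`count = 28` → count = 28
`total = count + 8` → total = 36
`z = count * 3 - 3` → z = 81
`count = total + z` → count = 117
`total = count - total` → total = 81
So z = 81

Answer: 81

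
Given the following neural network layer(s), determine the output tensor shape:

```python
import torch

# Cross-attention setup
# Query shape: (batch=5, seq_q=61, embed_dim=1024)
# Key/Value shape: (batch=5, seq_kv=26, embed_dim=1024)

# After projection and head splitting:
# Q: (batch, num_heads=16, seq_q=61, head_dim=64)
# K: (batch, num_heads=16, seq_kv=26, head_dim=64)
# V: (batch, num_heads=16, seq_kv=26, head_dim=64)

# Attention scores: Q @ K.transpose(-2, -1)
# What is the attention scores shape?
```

Input: (5, 61, 1024) -> Output: (5, 16, 61, 26)

Answer: (5, 16, 61, 26)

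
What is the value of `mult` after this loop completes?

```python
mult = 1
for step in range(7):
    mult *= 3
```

3^7 = 2187
`mult` takes the values: 1 → 3 → 9 → 27 → 81 → 243 → 729 → 2187

Answer: 2187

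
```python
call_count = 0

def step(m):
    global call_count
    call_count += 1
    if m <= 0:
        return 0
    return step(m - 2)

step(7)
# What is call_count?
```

Linear recursion stepping by 2: 5 calls from m=7 down to ≤0.

Answer: 5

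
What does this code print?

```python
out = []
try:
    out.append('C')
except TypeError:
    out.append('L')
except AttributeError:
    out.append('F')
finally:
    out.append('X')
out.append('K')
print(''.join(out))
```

Execution trace: 'C' (try body, no exception) → 'X' (finally) → 'K' (after the try/except). Output: CXK

Answer: CXK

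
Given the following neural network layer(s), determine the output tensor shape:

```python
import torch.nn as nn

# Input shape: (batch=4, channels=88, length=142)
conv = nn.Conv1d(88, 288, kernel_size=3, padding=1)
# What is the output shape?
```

Input: (4, 88, 142) -> Output: (4, 288, 142)

Answer: (4, 288, 142)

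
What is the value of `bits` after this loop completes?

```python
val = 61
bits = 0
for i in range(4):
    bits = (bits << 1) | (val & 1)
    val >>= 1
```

Reverse lowest 4 bits of 61
`bits` takes the values: 0 → 1 → 2 → 5 → 11

Answer: 11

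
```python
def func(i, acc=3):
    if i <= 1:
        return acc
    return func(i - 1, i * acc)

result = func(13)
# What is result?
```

Accumulator trace (n, acc): (13, 3) -> (12, 39) -> (11, 468) -> (10, 5148) -> (9, 51480) -> (8, 463320) -> (7, 3706560) -> (6, 25945920) -> (5, 155675520) -> (4, 778377600) -> (3, 3113510400) -> (2, 9340531200) -> (1, 18681062400) -> return 18681062400

Answer: 18681062400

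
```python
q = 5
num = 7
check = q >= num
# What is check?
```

Trace:
`q = 5` → q = 5
`num = 7` → num = 7
`check = q >= num` → check = False
So check = False

Answer: False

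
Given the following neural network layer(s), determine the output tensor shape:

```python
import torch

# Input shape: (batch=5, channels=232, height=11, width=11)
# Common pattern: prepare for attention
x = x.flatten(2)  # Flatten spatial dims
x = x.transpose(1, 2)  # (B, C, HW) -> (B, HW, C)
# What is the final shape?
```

Input: (5, 232, 11, 11) -> after flatten(2): (5, 232, 121) -> Output: (5, 121, 232)

Answer: (5, 121, 232)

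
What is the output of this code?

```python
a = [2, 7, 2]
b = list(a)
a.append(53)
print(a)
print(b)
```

Key concept: list() constructor creates copy.
Step by step:
`a = [2, 7, 2]` → a = [2, 7, 2]
`b = list(a)` → b = [2, 7, 2]
`a.append(53)` → a = [2, 7, 2, 53]
`print(a)` → prints [2, 7, 2, 53]
`print(b)` → prints [2, 7, 2]

Answer:
[2, 7, 2, 53]
[2, 7, 2]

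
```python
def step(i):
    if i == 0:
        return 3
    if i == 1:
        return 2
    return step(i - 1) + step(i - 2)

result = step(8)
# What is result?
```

Build up from base cases: step(0)=3, step(1)=2, step(2)=5, step(3)=7, step(4)=12, step(5)=19, step(6)=31, ..., step(8)=81

Answer: 81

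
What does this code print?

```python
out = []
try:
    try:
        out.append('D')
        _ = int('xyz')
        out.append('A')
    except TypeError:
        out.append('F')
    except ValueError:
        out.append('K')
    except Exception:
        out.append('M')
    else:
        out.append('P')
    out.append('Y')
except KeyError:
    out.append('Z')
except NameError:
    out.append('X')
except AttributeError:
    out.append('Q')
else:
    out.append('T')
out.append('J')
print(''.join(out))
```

Execution trace: 'D' (inner try body) → 'K' (inner except ValueError) → 'Y' (try body, no exception) → 'T' (else) → 'J' (after the try/except). Output: DKYTJ

Answer: DKYTJ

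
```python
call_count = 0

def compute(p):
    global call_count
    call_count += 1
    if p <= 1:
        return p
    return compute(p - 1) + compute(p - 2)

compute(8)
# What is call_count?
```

Calls(p) = 1 + Calls(p-1) + Calls(p-2); Calls(0)=Calls(1)=1. For p=8 this gives 67.

Answer: 67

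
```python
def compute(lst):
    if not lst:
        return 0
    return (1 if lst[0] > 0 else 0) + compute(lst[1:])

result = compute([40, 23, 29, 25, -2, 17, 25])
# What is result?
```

Count of positive elements in [40, 23, 29, 25, -2, 17, 25] = 6

Answer: 6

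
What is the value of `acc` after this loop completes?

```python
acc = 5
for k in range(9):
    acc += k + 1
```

Start at 5, add 1 to 9 = 50
`acc` takes the values: 5 → 6 → 8 → 11 → 15 → 20 → 26 → 33 → 41 → 50

Answer: 50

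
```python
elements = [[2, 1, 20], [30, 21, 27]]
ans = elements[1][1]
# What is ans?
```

Trace:
`elements = [[2, 1, 20], [30, 21, 27]]` → elements = [[2, 1, 20], [30, 21, 27]]
`ans = elements[1][1]` → ans = 21
So ans = 21

Answer: 21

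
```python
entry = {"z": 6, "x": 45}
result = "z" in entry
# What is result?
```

Trace:
`entry = {"z": 6, "x": 45}` → entry = {'z': 6, 'x': 45}
`result = "z" in entry` → result = True
So result = True

Answer: True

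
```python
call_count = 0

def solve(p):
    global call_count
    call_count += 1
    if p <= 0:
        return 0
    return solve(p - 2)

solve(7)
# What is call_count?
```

Linear recursion stepping by 2: 5 calls from p=7 down to ≤0.

Answer: 5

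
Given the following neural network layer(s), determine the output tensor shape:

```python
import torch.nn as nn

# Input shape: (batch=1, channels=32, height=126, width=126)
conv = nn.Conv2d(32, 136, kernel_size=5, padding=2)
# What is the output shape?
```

Input: (1, 32, 126, 126) -> Output: (1, 136, 126, 126)

Answer: (1, 136, 126, 126)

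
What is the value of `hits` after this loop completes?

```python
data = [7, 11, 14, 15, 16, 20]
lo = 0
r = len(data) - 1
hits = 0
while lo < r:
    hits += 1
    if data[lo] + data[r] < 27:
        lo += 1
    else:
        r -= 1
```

Steps to find pair summing to 27
`hits` takes the values: 0 → 1 → 2 → 3 → 4 → 5

Answer: 5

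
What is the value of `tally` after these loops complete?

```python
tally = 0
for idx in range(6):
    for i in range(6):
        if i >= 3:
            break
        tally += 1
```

Inner breaks at 3, outer runs 6 times
`tally` takes the values: 0 → 1 → 2 → 3 → 4 → 5 → 6 → 7 → 8 → 9 → 10 → 11 → 12 → 13 → 14 → 15 → 16 → 17 → 18

Answer: 18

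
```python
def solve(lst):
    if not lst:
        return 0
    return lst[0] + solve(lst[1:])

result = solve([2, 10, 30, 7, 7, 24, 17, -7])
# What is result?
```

2 + 10 + 30 + 7 + 7 + 24 + 17 + (-7) + 0 = 90

Answer: 90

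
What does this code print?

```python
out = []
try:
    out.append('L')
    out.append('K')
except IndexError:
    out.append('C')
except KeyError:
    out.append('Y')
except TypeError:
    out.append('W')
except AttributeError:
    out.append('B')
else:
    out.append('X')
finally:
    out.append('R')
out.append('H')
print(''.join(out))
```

Execution trace: 'L' (try body) → 'K' (try body, no exception) → 'X' (else) → 'R' (finally) → 'H' (after the try/except). Output: LKXRH

Answer: LKXRH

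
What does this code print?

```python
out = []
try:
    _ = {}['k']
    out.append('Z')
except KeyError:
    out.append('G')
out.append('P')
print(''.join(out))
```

Execution trace: 'G' (except KeyError) → 'P' (after the try/except). Output: GP

Answer: GP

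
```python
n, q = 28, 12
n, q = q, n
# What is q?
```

Trace:
`n, q = 28, 12` → n = 28; q = 12
`n, q = q, n` → n = 12; q = 28
So q = 28

Answer: 28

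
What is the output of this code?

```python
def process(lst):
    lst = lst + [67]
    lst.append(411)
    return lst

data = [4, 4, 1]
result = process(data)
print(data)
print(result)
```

Key concept: rebinding parameter vs mutation.
Step by step:
`data = [4, 4, 1]` → data = [4, 4, 1]
`result = process(data)` → result = [4, 4, 1, 67, 411]
`print(data)` → prints [4, 4, 1]
`print(result)` → prints [4, 4, 1, 67, 411]

Answer:
[4, 4, 1]
[4, 4, 1, 67, 411]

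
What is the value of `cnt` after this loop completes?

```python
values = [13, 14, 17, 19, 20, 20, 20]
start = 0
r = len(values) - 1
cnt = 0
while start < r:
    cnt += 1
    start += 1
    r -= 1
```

Iterations until pointers meet (list length 7)
`cnt` takes the values: 0 → 1 → 2 → 3

Answer: 3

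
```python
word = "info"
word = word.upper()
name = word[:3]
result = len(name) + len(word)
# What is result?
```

Trace:
`word = "info"` → word = 'info'
`word = word.upper()` → word = 'INFO'
`name = word[:3]` → name = 'INF'
`result = len(name) + len(word)` → result = 7
So result = 7

Answer: 7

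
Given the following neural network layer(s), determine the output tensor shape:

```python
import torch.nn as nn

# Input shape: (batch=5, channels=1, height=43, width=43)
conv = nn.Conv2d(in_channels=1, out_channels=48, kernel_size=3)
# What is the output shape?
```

Input: (5, 1, 43, 43) -> Output: (5, 48, 41, 41)

Answer: (5, 48, 41, 41)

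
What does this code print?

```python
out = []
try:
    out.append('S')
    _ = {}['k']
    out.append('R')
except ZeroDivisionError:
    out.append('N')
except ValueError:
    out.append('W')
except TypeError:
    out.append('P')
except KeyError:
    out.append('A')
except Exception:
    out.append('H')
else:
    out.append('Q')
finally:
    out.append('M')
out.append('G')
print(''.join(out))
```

Execution trace: 'S' (try body) → 'A' (except KeyError) → 'M' (finally) → 'G' (after the try/except). Output: SAMG

Answer: SAMG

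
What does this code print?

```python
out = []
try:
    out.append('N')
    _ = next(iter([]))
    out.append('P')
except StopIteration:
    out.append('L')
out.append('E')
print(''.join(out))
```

Execution trace: 'N' (try body) → 'L' (except StopIteration) → 'E' (after the try/except). Output: NLE

Answer: NLE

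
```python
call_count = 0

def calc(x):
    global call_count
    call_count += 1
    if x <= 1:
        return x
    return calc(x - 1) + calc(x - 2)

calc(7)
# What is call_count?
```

Calls(x) = 1 + Calls(x-1) + Calls(x-2); Calls(0)=Calls(1)=1. For x=7 this gives 41.

Answer: 41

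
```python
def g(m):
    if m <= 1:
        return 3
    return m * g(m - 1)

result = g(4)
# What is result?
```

g(4) = 4 * 3 * 2 * 3 = 72

Answer: 72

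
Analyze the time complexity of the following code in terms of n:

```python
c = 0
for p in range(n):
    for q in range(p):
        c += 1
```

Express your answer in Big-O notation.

Each loop level contributes: n × n. Multiplying the contributions gives O(n^2).

Answer: O(n^2)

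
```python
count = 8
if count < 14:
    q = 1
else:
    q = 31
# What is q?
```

Trace:
`count = 8` → count = 8
`if count < 14: ...` → count < 14 is True → q = 1
So q = 1

Answer: 1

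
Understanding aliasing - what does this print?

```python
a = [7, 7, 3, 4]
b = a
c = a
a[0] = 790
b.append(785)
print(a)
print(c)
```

Key concept: multiple aliases.
Step by step:
`a = [7, 7, 3, 4]` → a = [7, 7, 3, 4]
`b = a` → b = [7, 7, 3, 4] (same object as a)
`c = a` → c = [7, 7, 3, 4] (same object as a, b)
`a[0] = 790` → a = [790, 7, 3, 4] (same object as b, c); b = [790, 7, 3, 4] (same object as a, c); c = [790, 7, 3, 4] (same object as a, b)
`b.append(785)` → a = [790, 7, 3, 4, 785] (same object as b, c); b = [790, 7, 3, 4, 785] (same object as a, c); c = [790, 7, 3, 4, 785] (same object as a, b)
`print(a)` → prints [790, 7, 3, 4, 785]
`print(c)` → prints [790, 7, 3, 4, 785]

Answer:
[790, 7, 3, 4, 785]
[790, 7, 3, 4, 785]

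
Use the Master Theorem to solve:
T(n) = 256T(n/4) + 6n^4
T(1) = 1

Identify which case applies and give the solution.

a=256, b=4, f(n)=6n^4. log_4(256) = 4. Since c=4 = 4, Case 2 applies: T(n) = Θ(n^log_b(a) · log n) = O(n^4 log n).

Answer: O(n^4 log n) - Case 2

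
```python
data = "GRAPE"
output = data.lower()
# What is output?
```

Trace:
`data = "GRAPE"` → data = 'GRAPE'
`output = data.lower()` → output = 'grape'
So output = 'grape'

Answer: 'grape'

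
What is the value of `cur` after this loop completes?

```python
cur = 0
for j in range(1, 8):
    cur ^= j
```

XOR of 1 to 7
`cur` takes the values: 0 → 1 → 3 → 0 → 4 → 1 → 7 → 0

Answer: 0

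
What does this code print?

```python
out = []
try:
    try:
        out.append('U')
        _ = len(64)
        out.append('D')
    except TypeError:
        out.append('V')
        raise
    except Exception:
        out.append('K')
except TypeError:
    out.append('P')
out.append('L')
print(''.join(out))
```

Execution trace: 'U' (inner try body) → 'V' (inner except TypeError) → 'P' (outer except TypeError) → 'L' (after the try/except). Output: UVPL

Answer: UVPL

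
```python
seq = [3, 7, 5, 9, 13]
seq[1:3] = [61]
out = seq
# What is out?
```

Trace:
`seq = [3, 7, 5, 9, 13]` → seq = [3, 7, 5, 9, 13]
`seq[1:3] = [61]` → seq = [3, 61, 9, 13]
`out = seq` → out = [3, 61, 9, 13]
So out = [3, 61, 9, 13]

Answer: [3, 61, 9, 13]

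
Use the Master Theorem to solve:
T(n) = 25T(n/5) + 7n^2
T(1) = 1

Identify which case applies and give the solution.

a=25, b=5, f(n)=7n^2. log_5(25) = 2. Since c=2 = 2, Case 2 applies: T(n) = Θ(n^log_b(a) · log n) = O(n^2 log n).

Answer: O(n^2 log n) - Case 2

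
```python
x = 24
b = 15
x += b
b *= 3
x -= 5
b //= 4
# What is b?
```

Trace:
`x = 24` → x = 24
`b = 15` → b = 15
`x += b` → x = 39
`b *= 3` → b = 45
`x -= 5` → x = 34
`b //= 4` → b = 11
So b = 11

Answer: 11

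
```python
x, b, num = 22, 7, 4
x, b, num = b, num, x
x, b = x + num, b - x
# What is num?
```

Trace:
`x, b, num = 22, 7, 4` → x = 22; b = 7; num = 4
`x, b, num = b, num, x` → x = 7; b = 4; num = 22
`x, b = x + num, b - x` → x = 29; b = -3
So num = 22

Answer: 22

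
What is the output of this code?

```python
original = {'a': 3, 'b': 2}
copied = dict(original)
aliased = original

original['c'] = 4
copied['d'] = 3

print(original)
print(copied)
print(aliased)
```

Key concept: dict() creates copy, assignment creates alias.
Step by step:
`original = {'a': 3, 'b': 2}` → original = {'a': 3, 'b': 2}
`copied = dict(original)` → copied = {'a': 3, 'b': 2}
`aliased = original` → aliased = {'a': 3, 'b': 2} (same object as original)
`original['c'] = 4` → original = {'a': 3, 'b': 2, 'c': 4} (same object as aliased); aliased = {'a': 3, 'b': 2, 'c': 4} (same object as original)
`copied['d'] = 3` → copied = {'a': 3, 'b': 2, 'd': 3}
`print(original)` → prints {'a': 3, 'b': 2, 'c': 4}
`print(copied)` → prints {'a': 3, 'b': 2, 'd': 3}
`print(aliased)` → prints {'a': 3, 'b': 2, 'c': 4}

Answer:
{'a': 3, 'b': 2, 'c': 4}
{'a': 3, 'b': 2, 'd': 3}
{'a': 3, 'b': 2, 'c': 4}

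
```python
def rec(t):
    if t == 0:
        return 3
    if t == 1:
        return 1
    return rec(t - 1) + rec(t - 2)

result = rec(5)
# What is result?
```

Build up from base cases: rec(0)=3, rec(1)=1, rec(2)=4, rec(3)=5, rec(4)=9, rec(5)=14

Answer: 14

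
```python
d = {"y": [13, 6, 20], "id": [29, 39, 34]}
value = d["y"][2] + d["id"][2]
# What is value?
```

Trace:
`d = {"y": [13, 6, 20], "id": [29, 39, 34]}` → d = {'y': [13, 6, 20], 'id': [29, 39, 34]}
`value = d["y"][2] + d["id"][2]` → value = 54
So value = 54

Answer: 54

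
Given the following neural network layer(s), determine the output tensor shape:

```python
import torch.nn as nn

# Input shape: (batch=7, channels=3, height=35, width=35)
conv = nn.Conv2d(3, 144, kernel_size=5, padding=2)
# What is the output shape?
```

Input: (7, 3, 35, 35) -> Output: (7, 144, 35, 35)

Answer: (7, 144, 35, 35)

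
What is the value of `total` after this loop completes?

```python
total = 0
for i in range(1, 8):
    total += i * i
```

Sum of squares 1² to 7² = 140
`total` takes the values: 0 → 1 → 5 → 14 → 30 → 55 → 91 → 140

Answer: 140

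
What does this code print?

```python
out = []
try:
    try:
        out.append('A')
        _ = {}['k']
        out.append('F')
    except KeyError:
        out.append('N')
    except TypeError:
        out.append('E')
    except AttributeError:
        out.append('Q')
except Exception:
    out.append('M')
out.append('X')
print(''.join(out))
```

Execution trace: 'A' (inner try body) → 'N' (inner except KeyError) → 'X' (after the try/except). Output: ANX

Answer: ANX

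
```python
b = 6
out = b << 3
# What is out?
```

Trace:
`b = 6` → b = 6
`out = b << 3` → out = 48
So out = 48

Answer: 48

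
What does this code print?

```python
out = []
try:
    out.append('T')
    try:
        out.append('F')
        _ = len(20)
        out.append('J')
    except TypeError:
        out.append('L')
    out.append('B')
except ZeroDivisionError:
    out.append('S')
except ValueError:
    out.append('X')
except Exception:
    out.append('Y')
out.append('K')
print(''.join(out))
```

Execution trace: 'T' (try body) → 'F' (inner try body) → 'L' (inner except TypeError) → 'B' (try body, no exception) → 'K' (after the try/except). Output: TFLBK

Answer: TFLBK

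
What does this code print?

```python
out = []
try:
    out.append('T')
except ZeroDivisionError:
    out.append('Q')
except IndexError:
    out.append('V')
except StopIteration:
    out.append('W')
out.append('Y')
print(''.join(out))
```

Execution trace: 'T' (try body, no exception) → 'Y' (after the try/except). Output: TY

Answer: TY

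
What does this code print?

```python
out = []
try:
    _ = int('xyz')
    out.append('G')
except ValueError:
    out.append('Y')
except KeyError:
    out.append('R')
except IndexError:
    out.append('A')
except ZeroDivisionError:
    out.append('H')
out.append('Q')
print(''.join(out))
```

Execution trace: 'Y' (except ValueError) → 'Q' (after the try/except). Output: YQ

Answer: YQ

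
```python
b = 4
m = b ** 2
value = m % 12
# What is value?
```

Trace:
`b = 4` → b = 4
`m = b ** 2` → m = 16
`value = m % 12` → value = 4
So value = 4

Answer: 4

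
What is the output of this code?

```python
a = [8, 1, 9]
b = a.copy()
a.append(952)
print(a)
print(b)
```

Key concept: list.copy() creates independent copy.
Step by step:
`a = [8, 1, 9]` → a = [8, 1, 9]
`b = a.copy()` → b = [8, 1, 9]
`a.append(952)` → a = [8, 1, 9, 952]
`print(a)` → prints [8, 1, 9, 952]
`print(b)` → prints [8, 1, 9]

Answer:
[8, 1, 9, 952]
[8, 1, 9]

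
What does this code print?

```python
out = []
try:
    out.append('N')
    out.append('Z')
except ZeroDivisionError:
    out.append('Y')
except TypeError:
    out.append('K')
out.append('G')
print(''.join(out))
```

Execution trace: 'N' (try body) → 'Z' (try body, no exception) → 'G' (after the try/except). Output: NZG

Answer: NZG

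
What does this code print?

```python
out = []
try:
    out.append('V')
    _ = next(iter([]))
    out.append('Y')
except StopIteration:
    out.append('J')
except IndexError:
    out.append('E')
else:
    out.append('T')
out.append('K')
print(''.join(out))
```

Execution trace: 'V' (try body) → 'J' (except StopIteration) → 'K' (after the try/except). Output: VJK

Answer: VJK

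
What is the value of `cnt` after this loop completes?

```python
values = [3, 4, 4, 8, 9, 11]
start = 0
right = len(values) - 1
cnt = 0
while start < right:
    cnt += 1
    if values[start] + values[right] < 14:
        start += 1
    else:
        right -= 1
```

Steps to find pair summing to 14
`cnt` takes the values: 0 → 1 → 2 → 3 → 4 → 5

Answer: 5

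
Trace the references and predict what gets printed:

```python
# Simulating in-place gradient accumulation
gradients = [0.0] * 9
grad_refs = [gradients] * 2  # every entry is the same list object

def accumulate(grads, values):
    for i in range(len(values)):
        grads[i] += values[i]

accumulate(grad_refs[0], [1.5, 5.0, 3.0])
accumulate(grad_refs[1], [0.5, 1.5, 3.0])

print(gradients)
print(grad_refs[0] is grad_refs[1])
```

Key concept: gradient accumulation aliasing.
Step by step:
`gradients = [0.0] * 9` → gradients = [0.0, 0.0, 0.0, 0.0, 0.0, 0.0, 0.0, 0.0, 0.0]
`grad_refs = [gradients] * 2` → grad_refs = [[0.0, 0.0, 0.0, 0.0, 0.0, 0.0, 0.0, 0.0, 0.0], [0.0, 0.0, 0.0, 0.0, 0.0, 0.0, 0.0, 0.0, 0.0]]
`accumulate(grad_refs[0], [1.5, 5.0, 3.0])` → gradients = [1.5, 5.0, 3.0, 0.0, 0.0, 0.0, 0.0, 0.0, 0.0]; grad_refs = [[1.5, 5.0, 3.0, 0.0, 0.0, 0.0, 0.0, 0.0, 0.0], [1.5, 5.0, 3.0, 0.0, 0.0, 0.0, 0.0, 0.0, 0.0]]
`accumulate(grad_refs[1], [0.5, 1.5, 3.0])` → gradients = [2.0, 6.5, 6.0, 0.0, 0.0, 0.0, 0.0, 0.0, 0.0]; grad_refs = [[2.0, 6.5, 6.0, 0.0, 0.0, 0.0, 0.0, 0.0, 0.0], [2.0, 6.5, 6.0, 0.0, 0.0, 0.0, 0.0, 0.0, 0.0]]
`print(gradients)` → prints [2.0, 6.5, 6.0, 0.0, 0.0, 0.0, 0.0, 0.0, 0.0]
`print(grad_refs[0] is grad_refs[1])` → prints True

Answer:
[2.0, 6.5, 6.0, 0.0, 0.0, 0.0, 0.0, 0.0, 0.0]
True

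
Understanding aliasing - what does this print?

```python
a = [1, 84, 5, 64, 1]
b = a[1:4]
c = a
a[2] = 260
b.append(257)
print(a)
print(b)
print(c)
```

Key concept: slice vs alias.
Step by step:
`a = [1, 84, 5, 64, 1]` → a = [1, 84, 5, 64, 1]
`b = a[1:4]` → b = [84, 5, 64]
`c = a` → c = [1, 84, 5, 64, 1] (same object as a)
`a[2] = 260` → a = [1, 84, 260, 64, 1] (same object as c); c = [1, 84, 260, 64, 1] (same object as a)
`b.append(257)` → b = [84, 5, 64, 257]
`print(a)` → prints [1, 84, 260, 64, 1]
`print(b)` → prints [84, 5, 64, 257]
`print(c)` → prints [1, 84, 260, 64, 1]

Answer:
[1, 84, 260, 64, 1]
[84, 5, 64, 257]
[1, 84, 260, 64, 1]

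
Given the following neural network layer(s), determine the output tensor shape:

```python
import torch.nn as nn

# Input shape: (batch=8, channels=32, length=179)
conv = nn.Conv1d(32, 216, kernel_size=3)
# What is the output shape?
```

Input: (8, 32, 179) -> Output: (8, 216, 177)

Answer: (8, 216, 177)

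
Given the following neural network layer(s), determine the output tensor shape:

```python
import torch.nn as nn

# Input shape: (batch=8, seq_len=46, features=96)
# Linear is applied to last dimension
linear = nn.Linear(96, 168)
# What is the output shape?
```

Input: (8, 46, 96) -> Output: (8, 46, 168)

Answer: (8, 46, 168)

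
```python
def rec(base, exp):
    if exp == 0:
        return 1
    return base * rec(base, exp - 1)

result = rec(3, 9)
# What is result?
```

rec(3, 9) = 3 * 3 * 3 * 3 * 3 * 3 * 3 * 3 * 3 = 19683

Answer: 19683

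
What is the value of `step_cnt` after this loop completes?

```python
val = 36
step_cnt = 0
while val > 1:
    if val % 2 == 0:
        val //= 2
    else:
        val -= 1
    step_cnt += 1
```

Steps to reduce 36 to 1
`step_cnt` takes the values: 0 → 1 → 2 → 3 → 4 → 5 → 6

Answer: 6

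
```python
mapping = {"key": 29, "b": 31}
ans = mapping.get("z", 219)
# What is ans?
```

Trace:
`mapping = {"key": 29, "b": 31}` → mapping = {'key': 29, 'b': 31}
`ans = mapping.get("z", 219)` → ans = 219
So ans = 219

Answer: 219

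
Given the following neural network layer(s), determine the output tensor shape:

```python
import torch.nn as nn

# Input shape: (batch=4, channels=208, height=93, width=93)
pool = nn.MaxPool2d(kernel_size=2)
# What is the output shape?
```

Input: (4, 208, 93, 93) -> Output: (4, 208, 46, 46)

Answer: (4, 208, 46, 46)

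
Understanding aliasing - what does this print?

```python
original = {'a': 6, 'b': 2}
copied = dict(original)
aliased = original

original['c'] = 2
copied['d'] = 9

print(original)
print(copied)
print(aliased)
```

Key concept: dict() creates copy, assignment creates alias.
Step by step:
`original = {'a': 6, 'b': 2}` → original = {'a': 6, 'b': 2}
`copied = dict(original)` → copied = {'a': 6, 'b': 2}
`aliased = original` → aliased = {'a': 6, 'b': 2} (same object as original)
`original['c'] = 2` → original = {'a': 6, 'b': 2, 'c': 2} (same object as aliased); aliased = {'a': 6, 'b': 2, 'c': 2} (same object as original)
`copied['d'] = 9` → copied = {'a': 6, 'b': 2, 'd': 9}
`print(original)` → prints {'a': 6, 'b': 2, 'c': 2}
`print(copied)` → prints {'a': 6, 'b': 2, 'd': 9}
`print(aliased)` → prints {'a': 6, 'b': 2, 'c': 2}

Answer:
{'a': 6, 'b': 2, 'c': 2}
{'a': 6, 'b': 2, 'd': 9}
{'a': 6, 'b': 2, 'c': 2}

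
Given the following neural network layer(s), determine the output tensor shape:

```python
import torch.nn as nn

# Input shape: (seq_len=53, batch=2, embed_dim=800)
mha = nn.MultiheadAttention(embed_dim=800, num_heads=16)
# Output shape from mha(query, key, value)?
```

Input: (53, 2, 800) -> Output: (53, 2, 800)

Answer: (53, 2, 800)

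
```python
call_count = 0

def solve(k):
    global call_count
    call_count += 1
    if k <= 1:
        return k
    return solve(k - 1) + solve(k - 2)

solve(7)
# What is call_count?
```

Calls(k) = 1 + Calls(k-1) + Calls(k-2); Calls(0)=Calls(1)=1. For k=7 this gives 41.

Answer: 41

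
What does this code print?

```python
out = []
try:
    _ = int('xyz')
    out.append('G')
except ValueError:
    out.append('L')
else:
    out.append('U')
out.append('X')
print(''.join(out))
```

Execution trace: 'L' (except ValueError) → 'X' (after the try/except). Output: LX

Answer: LX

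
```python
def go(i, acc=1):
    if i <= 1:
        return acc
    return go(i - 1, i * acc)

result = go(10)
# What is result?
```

Accumulator trace (n, acc): (10, 1) -> (9, 10) -> (8, 90) -> (7, 720) -> (6, 5040) -> (5, 30240) -> (4, 151200) -> (3, 604800) -> (2, 1814400) -> (1, 3628800) -> return 3628800

Answer: 3628800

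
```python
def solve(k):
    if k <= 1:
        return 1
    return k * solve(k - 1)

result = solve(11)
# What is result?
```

solve(11) = 11 * 10 * 9 * 8 * 7 * 6 * 5 * 4 * 3 * 2 * 1 = 39916800

Answer: 39916800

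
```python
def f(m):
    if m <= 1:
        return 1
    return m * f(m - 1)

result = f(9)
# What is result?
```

f(9) = 9 * 8 * 7 * 6 * 5 * 4 * 3 * 2 * 1 = 362880

Answer: 362880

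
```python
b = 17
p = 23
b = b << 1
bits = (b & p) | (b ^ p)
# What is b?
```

Trace:
`b = 17` → b = 17
`p = 23` → p = 23
`b = b << 1` → b = 34
`bits = (b & p) | (b ^ p)` → bits = 55
So b = 34

Answer: 34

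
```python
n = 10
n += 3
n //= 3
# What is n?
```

Trace:
`n = 10` → n = 10
`n += 3` → n = 13
`n //= 3` → n = 4
So n = 4

Answer: 4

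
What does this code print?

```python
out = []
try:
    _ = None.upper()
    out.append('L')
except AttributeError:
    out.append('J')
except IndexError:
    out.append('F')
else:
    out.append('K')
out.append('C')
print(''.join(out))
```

Execution trace: 'J' (except AttributeError) → 'C' (after the try/except). Output: JC

Answer: JC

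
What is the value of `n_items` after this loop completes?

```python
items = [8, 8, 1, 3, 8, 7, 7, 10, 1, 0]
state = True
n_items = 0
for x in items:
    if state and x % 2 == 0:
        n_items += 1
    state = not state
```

Count even values at even positions
`n_items` takes the values: 0 → 1 → 2

Answer: 2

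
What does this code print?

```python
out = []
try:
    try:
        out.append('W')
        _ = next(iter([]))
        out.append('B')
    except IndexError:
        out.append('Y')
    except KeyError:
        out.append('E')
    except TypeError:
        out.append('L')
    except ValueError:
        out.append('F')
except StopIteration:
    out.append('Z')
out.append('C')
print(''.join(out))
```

Execution trace: 'W' (try body) → 'Z' (outer except StopIteration) → 'C' (after the try/except). Output: WZC

Answer: WZC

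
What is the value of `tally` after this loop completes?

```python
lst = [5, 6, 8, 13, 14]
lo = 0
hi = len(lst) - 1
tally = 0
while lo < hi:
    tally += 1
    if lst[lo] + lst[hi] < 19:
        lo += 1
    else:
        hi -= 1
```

Steps to find pair summing to 19
`tally` takes the values: 0 → 1 → 2 → 3 → 4

Answer: 4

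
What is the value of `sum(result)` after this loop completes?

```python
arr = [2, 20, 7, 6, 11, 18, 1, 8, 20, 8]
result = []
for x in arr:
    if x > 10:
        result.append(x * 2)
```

Sum of doubled values > 10
`result` takes the values: [] → [40] → [40, 22] → [40, 22, 36] → [40, 22, 36, 40]
So `sum(result)` = 138

Answer: 138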